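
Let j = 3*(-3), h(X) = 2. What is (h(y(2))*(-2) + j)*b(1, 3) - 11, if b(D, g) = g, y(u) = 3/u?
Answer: -50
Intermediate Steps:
j = -9
(h(y(2))*(-2) + j)*b(1, 3) - 11 = (2*(-2) - 9)*3 - 11 = (-4 - 9)*3 - 11 = -13*3 - 11 = -39 - 11 = -50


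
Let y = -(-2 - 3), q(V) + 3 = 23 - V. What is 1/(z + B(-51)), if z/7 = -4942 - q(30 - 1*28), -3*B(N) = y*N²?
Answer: -1/39055 ≈ -2.5605e-5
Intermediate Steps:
q(V) = 20 - V (q(V) = -3 + (23 - V) = 20 - V)
y = 5 (y = -1*(-5) = 5)
B(N) = -5*N²/3
z = -34720 (z = 7*(-4942 - (20 - (30 - 1*28))) = 7*(-4942 - (20 - (30 - 28))) = 7*(-4942 - (20 - 1*2)) = 7*(-4942 - (20 - 2)) = 7*(-4942 - 1*18) = 7*(-4942 - 18) = 7*(-4960) = -34720)
1/(z + B(-51)) = 1/(-34720 - 5/3*(-51)²) = 1/(-34720 - 5/3*2601) = 1/(-34720 - 4335) = 1/(-39055) = -1/39055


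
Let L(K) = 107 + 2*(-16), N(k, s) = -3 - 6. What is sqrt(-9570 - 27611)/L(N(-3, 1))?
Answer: I*sqrt(37181)/75 ≈ 2.571*I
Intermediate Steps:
N(k, s) = -9
L(K) = 75 (L(K) = 107 - 32 = 75)
sqrt(-9570 - 27611)/L(N(-3, 1)) = sqrt(-9570 - 27611)/75 = sqrt(-37181)*(1/75) = (I*sqrt(37181))*(1/75) = I*sqrt(37181)/75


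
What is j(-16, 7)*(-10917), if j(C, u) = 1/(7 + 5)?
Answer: -3639/4 ≈ -909.75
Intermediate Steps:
j(C, u) = 1/12
j(-16, 7)*(-10917) = (1/12)*(-10917) = -3639/4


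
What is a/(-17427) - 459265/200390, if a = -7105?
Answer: -1315968041/698439306 ≈ -1.8842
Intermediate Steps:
a/(-17427) - 459265/200390 = -7105/(-17427) - 459265/200390 = -7105*(-1/17427) - 459265*1/200390 = 7105/17427 - 91853/40078 = -1315968041/698439306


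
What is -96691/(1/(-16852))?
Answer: 1629436732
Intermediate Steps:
-96691/(1/(-16852)) = -96691/(-1/16852) = -96691*(-16852) = 1629436732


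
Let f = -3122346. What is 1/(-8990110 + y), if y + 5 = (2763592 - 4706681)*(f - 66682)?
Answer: 1/6196556237377 ≈ 1.6138e-13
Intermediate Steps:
y = 6196565227487 (y = -5 + (2763592 - 4706681)*(-3122346 - 66682) = -5 - 1943089*(-3189028) = -5 + 6196565227492 = 6196565227487)
1/(-8990110 + y) = 1/(-8990110 + 6196565227487) = 1/6196556237377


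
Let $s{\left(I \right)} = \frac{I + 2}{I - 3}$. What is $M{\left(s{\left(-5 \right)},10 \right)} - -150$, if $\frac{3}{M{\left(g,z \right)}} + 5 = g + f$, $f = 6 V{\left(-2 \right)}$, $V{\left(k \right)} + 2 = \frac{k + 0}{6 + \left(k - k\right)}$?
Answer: $\frac{22326}{149} \approx 149.84$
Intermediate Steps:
$s{\left(I \right)} = \frac{2 + I}{-3 + I}$
$V{\left(k \right)} = -2 + \frac{k}{6}$ ($V{\left(k \right)} = -2 + \frac{k + 0}{6 + \left(k - k\right)} = -2 + \frac{k}{6 + 0} = -2 + \frac{k}{6}$)
$f = -14$ ($f = 6 \left(-2 + \frac{1}{6} \left(-2\right)\right) = 6 \left(-2 - \frac{1}{3}\right) = 6 \left(- \frac{7}{3}\right) = -14$)
$M{\left(g,z \right)} = \frac{3}{-19 + g}$ ($M{\left(g,z \right)} = \frac{3}{-5 + \left(g - 14\right)} = \frac{3}{-5 + \left(-14 + g\right)} = \frac{3}{-19 + g}$)
$M{\left(s{\left(-5 \right)},10 \right)} - -150 = \frac{3}{-19 + \frac{2 - 5}{-3 - 5}} - -150 = \frac{3}{-19 + \frac{1}{-8} \left(-3\right)} + 150 = \frac{3}{-19 - - \frac{3}{8}} + 150 = \frac{3}{-19 + \frac{3}{8}} + 150 = \frac{3}{- \frac{149}{8}} + 150 = 3 \left(- \frac{8}{149}\right) + 150 = - \frac{24}{149} + 150 = \frac{22326}{149}$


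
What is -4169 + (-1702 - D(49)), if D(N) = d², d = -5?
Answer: -5896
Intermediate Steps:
D(N) = 25 (D(N) = (-5)² = 25)
-4169 + (-1702 - D(49)) = -4169 + (-1702 - 1*25) = -4169 + (-1702 - 25) = -4169 - 1727 = -5896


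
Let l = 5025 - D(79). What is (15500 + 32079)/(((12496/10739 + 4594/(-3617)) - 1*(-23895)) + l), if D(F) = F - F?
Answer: 1848109336577/1123334353026 ≈ 1.6452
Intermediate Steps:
D(F) = 0
l = 5025 (l = 5025 - 1*0 = 5025 + 0 = 5025)
(15500 + 32079)/(((12496/10739 + 4594/(-3617)) - 1*(-23895)) + l) = (15500 + 32079)/(((12496/10739 + 4594/(-3617)) - 1*(-23895)) + 5025) = 47579/(((12496*(1/10739) + 4594*(-1/3617)) + 23895) + 5025) = 47579/(((12496/10739 - 4594/3617) + 23895) + 5025) = 47579/((-4136934/38842963 + 23895) + 5025) = 47579/(928148463951/38842963 + 5025) = 47579/(1123334353026/38842963) = 47579*(38842963/1123334353026) = 1848109336577/1123334353026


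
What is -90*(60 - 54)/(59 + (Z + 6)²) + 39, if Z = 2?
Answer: 1419/41 ≈ 34.610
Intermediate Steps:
-90*(60 - 54)/(59 + (Z + 6)²) + 39 = -90*(60 - 54)/(59 + (2 + 6)²) + 39 = -540/(59 + 8²) + 39 = -540/(59 + 64) + 39 = -540/123 + 39 = -90*2/41 + 39 = -180/41 + 39 = 1419/41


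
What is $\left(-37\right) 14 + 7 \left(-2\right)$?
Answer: $-532$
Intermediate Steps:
$\left(-37\right) 14 + 7 \left(-2\right) = -518 - 14 = -532$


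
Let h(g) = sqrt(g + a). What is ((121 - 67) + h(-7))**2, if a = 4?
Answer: (54 + I*sqrt(3))**2 ≈ 2913.0 + 187.06*I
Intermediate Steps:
h(g) = sqrt(4 + g) (h(g) = sqrt(g + 4) = sqrt(4 + g))
((121 - 67) + h(-7))**2 = ((121 - 67) + sqrt(4 - 7))**2 = (54 + sqrt(-3))**2 = (54 + I*sqrt(3))**2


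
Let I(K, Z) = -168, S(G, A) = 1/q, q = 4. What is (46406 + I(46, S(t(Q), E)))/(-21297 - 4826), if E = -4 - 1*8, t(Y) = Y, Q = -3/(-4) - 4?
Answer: -46238/26123 ≈ -1.7700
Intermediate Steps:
Q = -13/4 (Q = -3*(-1/4) - 4 = 3/4 - 4 = -13/4 ≈ -3.2500)
E = -12 (E = -4 - 8 = -12)
S(G, A) = 1/4
(46406 + I(46, S(t(Q), E)))/(-21297 - 4826) = (46406 - 168)/(-21297 - 4826) = 46238/(-26123) = 46238*(-1/26123) = -46238/26123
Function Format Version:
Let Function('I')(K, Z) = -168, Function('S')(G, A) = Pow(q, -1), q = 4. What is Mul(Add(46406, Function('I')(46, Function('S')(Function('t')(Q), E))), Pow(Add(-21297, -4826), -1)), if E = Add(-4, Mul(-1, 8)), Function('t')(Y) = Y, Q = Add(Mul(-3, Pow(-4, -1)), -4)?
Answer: Rational(-46238, 26123) ≈ -1.7700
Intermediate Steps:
Q = Rational(-13, 4) (Q = Add(Mul(-3, Rational(-1, 4)), -4) = Add(Rational(3, 4), -4) = Rational(-13, 4) ≈ -3.2500)
E = -12 (E = Add(-4, -8) = -12)
Function('S')(G, A) = Rational(1, 4) (Function('S')(G, A) = Pow(4, -1) = Rational(1, 4))
Mul(Add(46406, Function('I')(46, Function('S')(Function('t')(Q), E))), Pow(Add(-21297, -4826), -1)) = Mul(Add(46406, -168), Pow(Add(-21297, -4826), -1)) = Mul(46238, Pow(-26123, -1)) = Mul(46238, Rational(-1, 26123)) = Rational(-46238, 26123)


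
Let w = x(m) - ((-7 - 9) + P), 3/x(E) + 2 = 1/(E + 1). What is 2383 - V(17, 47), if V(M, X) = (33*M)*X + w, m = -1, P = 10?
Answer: -23990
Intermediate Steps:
x(E) = 3/(-2 + 1/(1 + E)) (x(E) = 3/(-2 + 1/(E + 1)) = 3/(-2 + 1/(1 + E)))
w = 6 (w = 3*(-1 - 1*(-1))/(1 + 2*(-1)) - ((-7 - 9) + 10) = 3*(-1 + 1)/(1 - 2) - (-16 + 10) = 3*0/(-1) - 1*(-6) = 3*(-1)*0 + 6 = 0 + 6 = 6)
V(M, X) = 6 + 33*M*X (V(M, X) = (33*M)*X + 6 = 33*M*X + 6 = 6 + 33*M*X)
2383 - V(17, 47) = 2383 - (6 + 33*17*47) = 2383 - (6 + 26367) = 2383 - 1*26373 = 2383 - 26373 = -23990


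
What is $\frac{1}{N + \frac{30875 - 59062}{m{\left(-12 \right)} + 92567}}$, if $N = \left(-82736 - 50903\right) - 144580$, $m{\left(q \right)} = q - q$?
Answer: $- \frac{92567}{25753926360} \approx -3.5943 \cdot 10^{-6}$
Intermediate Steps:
$m{\left(q \right)} = 0$
$N = -278219$ ($N = -133639 - 144580 = -278219$)
$\frac{1}{N + \frac{30875 - 59062}{m{\left(-12 \right)} + 92567}} = \frac{1}{-278219 + \frac{30875 - 59062}{0 + 92567}} = \frac{1}{-278219 - \frac{28187}{92567}} = \frac{1}{- \frac{25753926360}{92567}} = - \frac{92567}{25753926360}$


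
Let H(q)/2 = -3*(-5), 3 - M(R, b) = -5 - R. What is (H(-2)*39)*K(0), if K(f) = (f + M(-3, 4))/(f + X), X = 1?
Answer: 5850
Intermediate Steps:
M(R, b) = 8 + R (M(R, b) = 3 - (-5 - R) = 3 + (5 + R) = 8 + R)
H(q) = 30 (H(q) = 2*(-3*(-5)) = 2*15 = 30)
K(f) = (5 + f)/(1 + f) (K(f) = (f + (8 - 3))/(f + 1) = (f + 5)/(1 + f) = (5 + f)/(1 + f))
(H(-2)*39)*K(0) = (30*39)*((5 + 0)/(1 + 0)) = 1170*(5/1) = 1170*(1*5) = 1170*5 = 5850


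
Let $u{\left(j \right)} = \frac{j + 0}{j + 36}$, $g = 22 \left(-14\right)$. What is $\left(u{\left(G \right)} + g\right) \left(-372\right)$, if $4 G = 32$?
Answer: $\frac{1259592}{11} \approx 1.1451 \cdot 10^{5}$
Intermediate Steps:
$G = 8$ ($G = \frac{1}{4} \cdot 32 = 8$)
$g = -308$
$u{\left(j \right)} = \frac{j}{36 + j}$
$\left(u{\left(G \right)} + g\right) \left(-372\right) = \left(\frac{8}{36 + 8} - 308\right) \left(-372\right) = \left(\frac{8}{44} - 308\right) \left(-372\right) = \left(8 \cdot \frac{1}{44} - 308\right) \left(-372\right) = \left(\frac{2}{11} - 308\right) \left(-372\right) = \left(- \frac{3386}{11}\right) \left(-372\right) = \frac{1259592}{11}$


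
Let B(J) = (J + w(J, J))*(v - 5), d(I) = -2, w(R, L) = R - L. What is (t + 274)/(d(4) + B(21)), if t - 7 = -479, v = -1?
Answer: 99/64 ≈ 1.5469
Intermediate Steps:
t = -472 (t = 7 - 479 = -472)
B(J) = -6*J (B(J) = (J + (J - J))*(-1 - 5) = (J + 0)*(-6) = J*(-6) = -6*J)
(t + 274)/(d(4) + B(21)) = (-472 + 274)/(-2 - 6*21) = -198/(-2 - 126) = -198/(-128) = -198*(-1/128) = 99/64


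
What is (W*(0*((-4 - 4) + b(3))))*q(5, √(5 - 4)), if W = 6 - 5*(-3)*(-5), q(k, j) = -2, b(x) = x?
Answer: 0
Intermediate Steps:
W = -69 (W = 6 + 15*(-5) = 6 - 75 = -69)
(W*(0*((-4 - 4) + b(3))))*q(5, √(5 - 4)) = -0*((-4 - 4) + 3)*(-2) = -0*(-8 + 3)*(-2) = -0*(-5)*(-2) = -69*0*(-2) = 0*(-2) = 0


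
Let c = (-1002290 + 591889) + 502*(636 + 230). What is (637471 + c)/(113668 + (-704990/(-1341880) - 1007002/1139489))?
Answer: 101193331116497464/17380435988521211 ≈ 5.8223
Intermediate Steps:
c = 24331 (c = -410401 + 502*866 = -410401 + 434732 = 24331)
(637471 + c)/(113668 + (-704990/(-1341880) - 1007002/1139489)) = (637471 + 24331)/(113668 + (-704990/(-1341880) - 1007002/1139489)) = 661802/(113668 + (-704990*(-1/1341880) - 1007002*1/1139489)) = 661802/(113668 + (70499/134188 - 1007002/1139489)) = 661802/(113668 - 54794749365/152905749932) = 661802/(17380435988521211/152905749932) = 661802*(152905749932/17380435988521211) = 101193331116497464/17380435988521211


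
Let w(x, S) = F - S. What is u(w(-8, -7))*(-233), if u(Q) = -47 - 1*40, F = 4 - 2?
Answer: 20271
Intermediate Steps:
F = 2
w(x, S) = 2 - S
u(Q) = -87 (u(Q) = -47 - 40 = -87)
u(w(-8, -7))*(-233) = -87*(-233) = 20271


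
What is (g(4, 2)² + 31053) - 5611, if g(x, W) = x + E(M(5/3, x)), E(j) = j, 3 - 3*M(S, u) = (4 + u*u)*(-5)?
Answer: 242203/9 ≈ 26911.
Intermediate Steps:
M(S, u) = 23/3 + 5*u²/3 (M(S, u) = 1 - (4 + u*u)*(-5)/3 = 1 - (4 + u²)*(-5)/3 = 1 - (-20 - 5*u²)/3 = 1 + (20/3 + 5*u²/3) = 23/3 + 5*u²/3)
g(x, W) = 23/3 + x + 5*x²/3 (g(x, W) = x + (23/3 + 5*x²/3) = 23/3 + x + 5*x²/3)
(g(4, 2)² + 31053) - 5611 = ((23/3 + 4 + (5/3)*4²)² + 31053) - 5611 = ((23/3 + 4 + (5/3)*16)² + 31053) - 5611 = ((23/3 + 4 + 80/3)² + 31053) - 5611 = ((115/3)² + 31053) - 5611 = (13225/9 + 31053) - 5611 = 292702/9 - 5611 = 242203/9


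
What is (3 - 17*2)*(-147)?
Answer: 4557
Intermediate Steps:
(3 - 17*2)*(-147) = (3 - 34)*(-147) = -31*(-147) = 4557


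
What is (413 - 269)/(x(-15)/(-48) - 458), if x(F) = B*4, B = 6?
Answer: -288/917 ≈ -0.31407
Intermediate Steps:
x(F) = 24 (x(F) = 6*4 = 24)
(413 - 269)/(x(-15)/(-48) - 458) = (413 - 269)/(24/(-48) - 458) = 144/(24*(-1/48) - 458) = 144/(-½ - 458) = 144/(-917/2) = 144*(-2/917) = -288/917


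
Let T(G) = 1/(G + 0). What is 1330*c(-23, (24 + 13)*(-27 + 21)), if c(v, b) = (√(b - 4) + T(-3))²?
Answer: -2703890/9 - 2660*I*√226/3 ≈ -3.0043e+5 - 13330.0*I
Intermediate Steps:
T(G) = 1/G
c(v, b) = (-⅓ + √(-4 + b))² (c(v, b) = (√(b - 4) + 1/(-3))² = (√(-4 + b) - ⅓)² = (-⅓ + √(-4 + b))²)
1330*c(-23, (24 + 13)*(-27 + 21)) = 1330*((-1 + 3*√(-4 + (24 + 13)*(-27 + 21)))²/9) = 1330*((-1 + 3*√(-4 + 37*(-6)))²/9) = 1330*((-1 + 3*√(-4 - 222))²/9) = 1330*((-1 + 3*√(-226))²/9) = 1330*((-1 + 3*(I*√226))²/9) = 1330*((-1 + 3*I*√226)²/9) = 1330*(-1 + 3*I*√226)²/9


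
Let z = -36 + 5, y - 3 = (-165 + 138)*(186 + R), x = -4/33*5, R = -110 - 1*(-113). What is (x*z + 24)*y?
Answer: -2400400/11 ≈ -2.1822e+5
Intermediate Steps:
R = 3 (R = -110 + 113 = 3)
x = -20/33 (x = -4*1/33*5 = -4/33*5 = -20/33 ≈ -0.60606)
y = -5100 (y = 3 + (-165 + 138)*(186 + 3) = 3 - 27*189 = 3 - 5103 = -5100)
z = -31
(x*z + 24)*y = (-20/33*(-31) + 24)*(-5100) = (620/33 + 24)*(-5100) = (1412/33)*(-5100) = -2400400/11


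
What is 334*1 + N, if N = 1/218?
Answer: 72813/218 ≈ 334.00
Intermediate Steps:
N = 1/218 ≈ 0.0045872
334*1 + N = 334*1 + 1/218 = 334 + 1/218 = 72813/218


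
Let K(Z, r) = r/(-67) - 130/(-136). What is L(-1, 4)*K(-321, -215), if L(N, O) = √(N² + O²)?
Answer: 18975*√17/4556 ≈ 17.172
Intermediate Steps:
K(Z, r) = 65/68 - r/67 (K(Z, r) = r*(-1/67) - 130*(-1/136) = -r/67 + 65/68 = 65/68 - r/67)
L(-1, 4)*K(-321, -215) = √((-1)² + 4²)*(65/68 - 1/67*(-215)) = √(1 + 16)*(65/68 + 215/67) = √17*(18975/4556) = 18975*√17/4556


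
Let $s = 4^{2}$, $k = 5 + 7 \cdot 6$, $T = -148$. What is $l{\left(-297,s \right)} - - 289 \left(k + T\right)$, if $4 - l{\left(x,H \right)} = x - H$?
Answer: $-28872$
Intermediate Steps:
$k = 47$ ($k = 5 + 42 = 47$)
$s = 16$
$l{\left(x,H \right)} = 4 + H - x$ ($l{\left(x,H \right)} = 4 - \left(x - H\right) = 4 + \left(H - x\right) = 4 + H - x$)
$l{\left(-297,s \right)} - - 289 \left(k + T\right) = \left(4 + 16 - -297\right) - - 289 \left(47 - 148\right) = \left(4 + 16 + 297\right) - \left(-289\right) \left(-101\right) = 317 - 29189 = -28872$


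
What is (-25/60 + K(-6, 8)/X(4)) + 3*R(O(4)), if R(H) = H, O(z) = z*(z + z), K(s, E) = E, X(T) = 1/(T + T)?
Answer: 1915/12 ≈ 159.58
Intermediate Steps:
X(T) = 1/(2*T)
O(z) = 2*z**2 (O(z) = z*(2*z) = 2*z**2)
(-25/60 + K(-6, 8)/X(4)) + 3*R(O(4)) = (-25/60 + 8/(((1/2)/4))) + 3*(2*4**2) = (-25*1/60 + 8/(((1/2)*(1/4)))) + 3*(2*16) = (-5/12 + 8/(1/8)) + 3*32 = (-5/12 + 8*8) + 96 = (-5/12 + 64) + 96 = 763/12 + 96 = 1915/12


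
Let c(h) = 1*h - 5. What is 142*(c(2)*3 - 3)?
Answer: -1704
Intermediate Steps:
c(h) = -5 + h (c(h) = h - 5 = -5 + h)
142*(c(2)*3 - 3) = 142*((-5 + 2)*3 - 3) = 142*(-3*3 - 3) = 142*(-9 - 3) = 142*(-12) = -1704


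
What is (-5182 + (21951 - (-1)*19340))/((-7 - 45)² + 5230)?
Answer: 36109/7934 ≈ 4.5512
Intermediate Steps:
(-5182 + (21951 - (-1)*19340))/((-7 - 45)² + 5230) = (-5182 + (21951 - 1*(-19340)))/((-52)² + 5230) = (-5182 + (21951 + 19340))/(2704 + 5230) = (-5182 + 41291)/7934 = 36109*(1/7934) = 36109/7934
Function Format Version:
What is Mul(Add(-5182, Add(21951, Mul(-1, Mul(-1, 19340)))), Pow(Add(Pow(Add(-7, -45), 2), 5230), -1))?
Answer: Rational(36109, 7934) ≈ 4.5512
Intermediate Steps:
Mul(Add(-5182, Add(21951, Mul(-1, Mul(-1, 19340)))), Pow(Add(Pow(Add(-7, -45), 2), 5230), -1)) = Mul(Add(-5182, Add(21951, Mul(-1, -19340))), Pow(Add(Pow(-52, 2), 5230), -1)) = Mul(Add(-5182, Add(21951, 19340)), Pow(Add(2704, 5230), -1)) = Mul(Add(-5182, 41291), Pow(7934, -1)) = Mul(36109, Rational(1, 7934)) = Rational(36109, 7934)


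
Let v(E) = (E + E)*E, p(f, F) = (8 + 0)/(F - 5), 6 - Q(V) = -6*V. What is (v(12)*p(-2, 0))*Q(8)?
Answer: -124416/5 ≈ -24883.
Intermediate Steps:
Q(V) = 6 + 6*V (Q(V) = 6 - (-6)*V = 6 + 6*V)
p(f, F) = 8/(-5 + F)
v(E) = 2*E² (v(E) = (2*E)*E = 2*E²)
(v(12)*p(-2, 0))*Q(8) = ((2*12²)*(8/(-5 + 0)))*(6 + 6*8) = ((2*144)*(8/(-5)))*(6 + 48) = (288*(8*(-⅕)))*54 = (288*(-8/5))*54 = -2304/5*54 = -124416/5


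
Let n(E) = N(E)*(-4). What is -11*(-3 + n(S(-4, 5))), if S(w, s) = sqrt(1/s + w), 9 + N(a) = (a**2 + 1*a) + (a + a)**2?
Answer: -1199 + 44*I*sqrt(95)/5 ≈ -1199.0 + 85.772*I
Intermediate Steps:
N(a) = -9 + a + 5*a**2 (N(a) = -9 + ((a**2 + 1*a) + (a + a)**2) = -9 + ((a**2 + a) + (2*a)**2) = -9 + ((a + a**2) + 4*a**2) = -9 + (a + 5*a**2) = -9 + a + 5*a**2)
S(w, s) = sqrt(w + 1/s)
n(E) = 36 - 20*E**2 - 4*E (n(E) = (-9 + E + 5*E**2)*(-4) = 36 - 20*E**2 - 4*E)
-11*(-3 + n(S(-4, 5))) = -11*(-3 + (36 - 20*(sqrt(-4 + 1/5))**2 - 4*sqrt(-4 + 1/5))) = -11*(-3 + (36 - 20*(sqrt(-19/5))**2 - 4*I*sqrt(95)/5)) = -11*(-3 + (36 - 20*(I*sqrt(95)/5)**2 - 4*I*sqrt(95)/5)) = -11*(-3 + (36 - 20*(-19/5) - 4*I*sqrt(95)/5)) = -11*(-3 + (36 + 76 - 4*I*sqrt(95)/5)) = -11*(-3 + (112 - 4*I*sqrt(95)/5)) = -11*(109 - 4*I*sqrt(95)/5) = -1199 + 44*I*sqrt(95)/5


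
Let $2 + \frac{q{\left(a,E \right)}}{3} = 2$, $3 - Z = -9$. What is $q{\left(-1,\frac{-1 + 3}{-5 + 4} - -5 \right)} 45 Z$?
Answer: $0$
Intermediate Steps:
$Z = 12$ ($Z = 3 - -9 = 3 + 9 = 12$)
$q{\left(a,E \right)} = 0$ ($q{\left(a,E \right)} = -6 + 3 \cdot 2 = -6 + 6 = 0$)
$q{\left(-1,\frac{-1 + 3}{-5 + 4} - -5 \right)} 45 Z = 0 \cdot 45 \cdot 12 = 0 \cdot 12 = 0$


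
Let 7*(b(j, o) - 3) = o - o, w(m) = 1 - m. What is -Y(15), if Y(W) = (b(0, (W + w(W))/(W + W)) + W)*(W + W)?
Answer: -540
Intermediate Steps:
b(j, o) = 3 (b(j, o) = 3 + (o - o)/7 = 3 + (⅐)*0 = 3 + 0 = 3)
Y(W) = 2*W*(3 + W) (Y(W) = (3 + W)*(W + W) = (3 + W)*(2*W) = 2*W*(3 + W))
-Y(15) = -2*15*(3 + 15) = -2*15*18 = -1*540 = -540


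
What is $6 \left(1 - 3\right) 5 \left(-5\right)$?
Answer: $300$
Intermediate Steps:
$6 \left(1 - 3\right) 5 \left(-5\right) = 6 \left(\left(-2\right) 5\right) \left(-5\right) = 6 \left(-10\right) \left(-5\right) = \left(-60\right) \left(-5\right) = 300$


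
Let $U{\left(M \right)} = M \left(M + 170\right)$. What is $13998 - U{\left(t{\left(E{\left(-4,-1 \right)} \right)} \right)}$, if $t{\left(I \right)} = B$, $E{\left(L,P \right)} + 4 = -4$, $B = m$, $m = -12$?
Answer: $15894$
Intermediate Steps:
$B = -12$
$E{\left(L,P \right)} = -8$ ($E{\left(L,P \right)} = -4 - 4 = -8$)
$t{\left(I \right)} = -12$
$U{\left(M \right)} = M \left(170 + M\right)$
$13998 - U{\left(t{\left(E{\left(-4,-1 \right)} \right)} \right)} = 13998 - - 12 \left(170 - 12\right) = 13998 - \left(-12\right) 158 = 13998 - -1896 = 13998 + 1896 = 15894$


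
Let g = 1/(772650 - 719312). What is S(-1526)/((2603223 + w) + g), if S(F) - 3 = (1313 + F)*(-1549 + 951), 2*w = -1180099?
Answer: 3397017213/53689324072 ≈ 0.063272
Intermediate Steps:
w = -1180099/2 (w = (½)*(-1180099) = -1180099/2 ≈ -5.9005e+5)
S(F) = -785171 - 598*F (S(F) = 3 + (1313 + F)*(-1549 + 951) = 3 + (1313 + F)*(-598) = 3 + (-785174 - 598*F) = -785171 - 598*F)
g = 1/53338 ≈ 1.8748e-5
S(-1526)/((2603223 + w) + g) = (-785171 - 598*(-1526))/((2603223 - 1180099/2) + 1/53338) = (-785171 + 912548)/(4026347/2 + 1/53338) = 127377/(53689324072/26669) = 127377*(26669/53689324072) = 3397017213/53689324072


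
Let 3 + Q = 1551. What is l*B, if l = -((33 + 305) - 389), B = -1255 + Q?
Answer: 14943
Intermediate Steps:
Q = 1548 (Q = -3 + 1551 = 1548)
B = 293 (B = -1255 + 1548 = 293)
l = 51 (l = -(338 - 389) = -1*(-51) = 51)
l*B = 51*293 = 14943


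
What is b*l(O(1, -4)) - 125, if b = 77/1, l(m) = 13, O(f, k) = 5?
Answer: 876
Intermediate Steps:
b = 77 (b = 77*1 = 77)
b*l(O(1, -4)) - 125 = 77*13 - 125 = 1001 - 125 = 876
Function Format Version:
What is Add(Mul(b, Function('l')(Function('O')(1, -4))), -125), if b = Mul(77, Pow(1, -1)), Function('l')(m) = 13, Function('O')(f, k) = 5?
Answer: 876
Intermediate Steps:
b = 77 (b = Mul(77, 1) = 77)
Add(Mul(b, Function('l')(Function('O')(1, -4))), -125) = Add(Mul(77, 13), -125) = Add(1001, -125) = 876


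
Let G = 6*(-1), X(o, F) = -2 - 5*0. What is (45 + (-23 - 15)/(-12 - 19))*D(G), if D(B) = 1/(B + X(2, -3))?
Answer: -1433/248 ≈ -5.7782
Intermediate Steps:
X(o, F) = -2 (X(o, F) = -2 + 0 = -2)
G = -6
D(B) = 1/(-2 + B) (D(B) = 1/(B - 2) = 1/(-2 + B))
(45 + (-23 - 15)/(-12 - 19))*D(G) = (45 + (-23 - 15)/(-12 - 19))/(-2 - 6) = (45 - 38/(-31))/(-8) = (45 - 38*(-1/31))*(-⅛) = (45 + 38/31)*(-⅛) = (1433/31)*(-⅛) = -1433/248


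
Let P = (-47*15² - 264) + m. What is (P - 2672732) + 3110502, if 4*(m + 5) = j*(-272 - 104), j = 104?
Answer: 417150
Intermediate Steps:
m = -9781 (m = -5 + (104*(-272 - 104))/4 = -5 + (104*(-376))/4 = -5 + (¼)*(-39104) = -5 - 9776 = -9781)
P = -20620 (P = (-47*15² - 264) - 9781 = (-47*225 - 264) - 9781 = (-10575 - 264) - 9781 = -10839 - 9781 = -20620)
(P - 2672732) + 3110502 = (-20620 - 2672732) + 3110502 = -2693352 + 3110502 = 417150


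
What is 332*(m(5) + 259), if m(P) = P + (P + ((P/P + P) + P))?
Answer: 92960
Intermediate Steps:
m(P) = 1 + 4*P (m(P) = P + (P + ((1 + P) + P)) = P + (P + (1 + 2*P)) = P + (1 + 3*P) = 1 + 4*P)
332*(m(5) + 259) = 332*((1 + 4*5) + 259) = 332*((1 + 20) + 259) = 332*(21 + 259) = 332*280 = 92960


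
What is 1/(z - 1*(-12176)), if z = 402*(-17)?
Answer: 1/5342 ≈ 0.00018720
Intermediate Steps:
z = -6834
1/(z - 1*(-12176)) = 1/(-6834 - 1*(-12176)) = 1/(-6834 + 12176) = 1/5342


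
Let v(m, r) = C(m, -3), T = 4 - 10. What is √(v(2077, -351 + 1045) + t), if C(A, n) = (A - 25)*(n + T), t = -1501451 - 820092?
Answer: I*√2340011 ≈ 1529.7*I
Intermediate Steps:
T = -6
t = -2321543
C(A, n) = (-25 + A)*(-6 + n) (C(A, n) = (A - 25)*(n - 6) = (-25 + A)*(-6 + n))
v(m, r) = 225 - 9*m (v(m, r) = 150 - 25*(-3) - 6*m + m*(-3) = 150 + 75 - 6*m - 3*m = 225 - 9*m)
√(v(2077, -351 + 1045) + t) = √((225 - 9*2077) - 2321543) = √((225 - 18693) - 2321543) = √(-18468 - 2321543) = √(-2340011) = I*√2340011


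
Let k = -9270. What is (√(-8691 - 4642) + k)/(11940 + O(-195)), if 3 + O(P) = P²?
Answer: -1545/8327 + I*√13333/49962 ≈ -0.18554 + 0.0023111*I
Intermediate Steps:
O(P) = -3 + P²
(√(-8691 - 4642) + k)/(11940 + O(-195)) = (√(-8691 - 4642) - 9270)/(11940 + (-3 + (-195)²)) = (√(-13333) - 9270)/(11940 + (-3 + 38025)) = (I*√13333 - 9270)/(11940 + 38022) = (-9270 + I*√13333)/49962 = (-9270 + I*√13333)*(1/49962) = -1545/8327 + I*√13333/49962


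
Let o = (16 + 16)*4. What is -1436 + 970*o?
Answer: 122724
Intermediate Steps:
o = 128 (o = 32*4 = 128)
-1436 + 970*o = -1436 + 970*128 = -1436 + 124160 = 122724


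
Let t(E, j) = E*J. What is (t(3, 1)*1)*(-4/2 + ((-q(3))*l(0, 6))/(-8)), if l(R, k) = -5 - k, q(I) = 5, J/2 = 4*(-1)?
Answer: 213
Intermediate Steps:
J = -8 (J = 2*(4*(-1)) = 2*(-4) = -8)
t(E, j) = -8*E (t(E, j) = E*(-8) = -8*E)
(t(3, 1)*1)*(-4/2 + ((-q(3))*l(0, 6))/(-8)) = (-8*3*1)*(-4/2 + ((-1*5)*(-5 - 1*6))/(-8)) = (-24*1)*(-4*1/2 - 5*(-5 - 6)*(-1/8)) = -24*(-2 - 5*(-11)*(-1/8)) = -24*(-2 + 55*(-1/8)) = -24*(-2 - 55/8) = -24*(-71/8) = 213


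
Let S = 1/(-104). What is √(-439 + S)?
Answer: 3*I*√131898/52 ≈ 20.953*I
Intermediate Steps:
S = -1/104 ≈ -0.0096154
√(-439 + S) = √(-439 - 1/104) = √(-45657/104) = 3*I*√131898/52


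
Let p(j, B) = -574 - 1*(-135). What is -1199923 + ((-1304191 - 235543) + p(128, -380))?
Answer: -2740096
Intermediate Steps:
p(j, B) = -439 (p(j, B) = -574 + 135 = -439)
-1199923 + ((-1304191 - 235543) + p(128, -380)) = -1199923 + ((-1304191 - 235543) - 439) = -1199923 + (-1539734 - 439) = -1199923 - 1540173 = -2740096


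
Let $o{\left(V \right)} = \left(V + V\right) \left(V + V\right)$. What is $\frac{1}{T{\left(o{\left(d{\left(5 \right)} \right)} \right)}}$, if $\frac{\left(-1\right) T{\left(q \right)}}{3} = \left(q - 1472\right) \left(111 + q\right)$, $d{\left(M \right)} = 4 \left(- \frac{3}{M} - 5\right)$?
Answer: $- \frac{625}{2124817728} \approx -2.9414 \cdot 10^{-7}$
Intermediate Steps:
$d{\left(M \right)} = -20 - \frac{12}{M}$ ($d{\left(M \right)} = 4 \left(-5 - \frac{3}{M}\right) = -20 - \frac{12}{M}$)
$o{\left(V \right)} = 4 V^{2}$ ($o{\left(V \right)} = 2 V 2 V = 4 V^{2}$)
$T{\left(q \right)} = - 3 \left(-1472 + q\right) \left(111 + q\right)$ ($T{\left(q \right)} = - 3 \left(q - 1472\right) \left(111 + q\right) = - 3 \left(-1472 + q\right) \left(111 + q\right)$)
$\frac{1}{T{\left(o{\left(d{\left(5 \right)} \right)} \right)}} = \frac{1}{490176 - 3 \left(4 \left(-20 - \frac{12}{5}\right)^{2}\right)^{2} + 4083 \cdot 4 \left(-20 - \frac{12}{5}\right)^{2}} = \frac{1}{490176 - 3 \left(4 \left(- \frac{112}{5}\right)^{2}\right)^{2} + 4083 \cdot 4 \left(- \frac{112}{5}\right)^{2}} = \frac{1}{490176 - 3 \left(4 \cdot \frac{12544}{25}\right)^{2} + 4083 \cdot 4 \cdot \frac{12544}{25}} = \frac{1}{490176 - 3 \left(\frac{50176}{25}\right)^{2} + 4083 \cdot \frac{50176}{25}} = \frac{1}{490176 - \frac{7552892928}{625} + \frac{204868608}{25}} = \frac{1}{- \frac{2124817728}{625}} = - \frac{625}{2124817728}$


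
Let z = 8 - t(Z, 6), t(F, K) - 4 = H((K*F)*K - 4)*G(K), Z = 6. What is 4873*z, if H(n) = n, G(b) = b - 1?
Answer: -5145888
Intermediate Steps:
G(b) = -1 + b
t(F, K) = 4 + (-1 + K)*(-4 + F*K²) (t(F, K) = 4 + ((K*F)*K - 4)*(-1 + K) = 4 + ((F*K)*K - 4)*(-1 + K) = 4 + (F*K² - 4)*(-1 + K) = 4 + (-4 + F*K²)*(-1 + K) = 4 + (-1 + K)*(-4 + F*K²))
z = -1056 (z = 8 - (4 + (-1 + 6)*(-4 + 6*6²)) = 8 - (4 + 5*(-4 + 6*36)) = 8 - (4 + 5*(-4 + 216)) = 8 - (4 + 5*212) = 8 - (4 + 1060) = 8 - 1*1064 = 8 - 1064 = -1056)
4873*z = 4873*(-1056) = -5145888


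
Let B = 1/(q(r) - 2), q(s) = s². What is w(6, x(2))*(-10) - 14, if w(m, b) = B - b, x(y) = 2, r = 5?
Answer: 128/23 ≈ 5.5652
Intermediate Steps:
B = 1/23 (B = 1/(5² - 2) = 1/(25 - 2) = 1/23 ≈ 0.043478)
w(m, b) = 1/23 - b
w(6, x(2))*(-10) - 14 = (1/23 - 1*2)*(-10) - 14 = (1/23 - 2)*(-10) - 14 = -45/23*(-10) - 14 = 450/23 - 14 = 128/23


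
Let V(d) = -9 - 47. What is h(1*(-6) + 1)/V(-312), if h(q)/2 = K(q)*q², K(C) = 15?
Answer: -375/28 ≈ -13.393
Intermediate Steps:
V(d) = -56
h(q) = 30*q² (h(q) = 2*(15*q²) = 30*q²)
h(1*(-6) + 1)/V(-312) = (30*(1*(-6) + 1)²)/(-56) = (30*(-6 + 1)²)*(-1/56) = (30*(-5)²)*(-1/56) = (30*25)*(-1/56) = 750*(-1/56) = -375/28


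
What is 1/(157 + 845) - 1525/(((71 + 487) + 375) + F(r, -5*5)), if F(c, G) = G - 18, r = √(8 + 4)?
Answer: -76358/44589 ≈ -1.7125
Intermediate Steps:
r = 2*√3 (r = √12 = 2*√3 ≈ 3.4641)
F(c, G) = -18 + G
1/(157 + 845) - 1525/(((71 + 487) + 375) + F(r, -5*5)) = 1/(157 + 845) - 1525/(((71 + 487) + 375) + (-18 - 5*5)) = 1/1002 - 1525/((558 + 375) + (-18 - 25)) = 1/1002 - 1525/(933 - 43) = 1/1002 - 1525/890 = 1/1002 - 1525*1/890 = 1/1002 - 305/178 = -76358/44589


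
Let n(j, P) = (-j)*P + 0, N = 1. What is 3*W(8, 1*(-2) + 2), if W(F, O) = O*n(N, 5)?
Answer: 0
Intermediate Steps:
n(j, P) = -P*j (n(j, P) = -P*j + 0 = -P*j)
W(F, O) = -5*O (W(F, O) = O*(-1*5*1) = O*(-5) = -5*O)
3*W(8, 1*(-2) + 2) = 3*(-5*(1*(-2) + 2)) = 3*(-5*(-2 + 2)) = 3*(-5*0) = 3*0 = 0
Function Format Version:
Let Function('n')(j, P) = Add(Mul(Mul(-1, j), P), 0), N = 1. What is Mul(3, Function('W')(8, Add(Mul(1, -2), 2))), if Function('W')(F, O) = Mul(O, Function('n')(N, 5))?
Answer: 0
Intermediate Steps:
Function('n')(j, P) = Mul(-1, P, j) (Function('n')(j, P) = Add(Mul(-1, P, j), 0) = Mul(-1, P, j))
Function('W')(F, O) = Mul(-5, O) (Function('W')(F, O) = Mul(O, Mul(-1, 5, 1)) = Mul(O, -5) = Mul(-5, O))
Mul(3, Function('W')(8, Add(Mul(1, -2), 2))) = Mul(3, Mul(-5, Add(Mul(1, -2), 2))) = Mul(3, Mul(-5, Add(-2, 2))) = Mul(3, Mul(-5, 0)) = Mul(3, 0) = 0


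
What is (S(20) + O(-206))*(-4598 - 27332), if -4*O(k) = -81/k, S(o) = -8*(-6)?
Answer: -6118005/4 ≈ -1.5295e+6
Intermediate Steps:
S(o) = 48
O(k) = 81/(4*k) (O(k) = -(-81)/(4*k) = 81/(4*k))
(S(20) + O(-206))*(-4598 - 27332) = (48 + (81/4)/(-206))*(-4598 - 27332) = (48 + (81/4)*(-1/206))*(-31930) = (48 - 81/824)*(-31930) = (39471/824)*(-31930) = -6118005/4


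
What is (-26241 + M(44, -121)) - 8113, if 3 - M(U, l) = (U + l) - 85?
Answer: -34189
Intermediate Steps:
M(U, l) = 88 - U - l (M(U, l) = 3 - ((U + l) - 85) = 3 - (-85 + U + l) = 3 + (85 - U - l) = 88 - U - l)
(-26241 + M(44, -121)) - 8113 = (-26241 + (88 - 1*44 - 1*(-121))) - 8113 = (-26241 + (88 - 44 + 121)) - 8113 = (-26241 + 165) - 8113 = -26076 - 8113 = -34189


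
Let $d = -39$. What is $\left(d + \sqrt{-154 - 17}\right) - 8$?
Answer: $-47 + 3 i \sqrt{19} \approx -47.0 + 13.077 i$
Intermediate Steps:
$\left(d + \sqrt{-154 - 17}\right) - 8 = \left(-39 + \sqrt{-154 - 17}\right) - 8 = \left(-39 + \sqrt{-171}\right) - 8 = \left(-39 + 3 i \sqrt{19}\right) - 8 = -47 + 3 i \sqrt{19}$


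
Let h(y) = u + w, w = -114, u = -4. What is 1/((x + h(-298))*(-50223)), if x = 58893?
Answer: -1/2951856825 ≈ -3.3877e-10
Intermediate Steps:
h(y) = -118 (h(y) = -4 - 114 = -118)
1/((x + h(-298))*(-50223)) = 1/((58893 - 118)*(-50223)) = -1/50223/58775 = (1/58775)*(-1/50223) = -1/2951856825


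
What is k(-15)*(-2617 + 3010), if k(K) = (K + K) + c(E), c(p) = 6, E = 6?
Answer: -9432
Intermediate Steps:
k(K) = 6 + 2*K (k(K) = (K + K) + 6 = 2*K + 6 = 6 + 2*K)
k(-15)*(-2617 + 3010) = (6 + 2*(-15))*(-2617 + 3010) = (6 - 30)*393 = -24*393 = -9432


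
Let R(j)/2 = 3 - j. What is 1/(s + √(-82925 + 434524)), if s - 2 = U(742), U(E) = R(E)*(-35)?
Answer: 51732/2675848225 - √351599/2675848225 ≈ 1.9111e-5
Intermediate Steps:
R(j) = 6 - 2*j (R(j) = 2*(3 - j) = 6 - 2*j)
U(E) = -210 + 70*E (U(E) = (6 - 2*E)*(-35) = -210 + 70*E)
s = 51732 (s = 2 + (-210 + 70*742) = 2 + (-210 + 51940) = 2 + 51730 = 51732)
1/(s + √(-82925 + 434524)) = 1/(51732 + √(-82925 + 434524)) = 1/(51732 + √351599)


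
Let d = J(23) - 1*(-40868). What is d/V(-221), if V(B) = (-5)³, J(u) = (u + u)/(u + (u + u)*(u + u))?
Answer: -3800726/11625 ≈ -326.94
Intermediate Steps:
J(u) = 2*u/(u + 4*u²) (J(u) = (2*u)/(u + (2*u)*(2*u)) = (2*u)/(u + 4*u²) = 2*u/(u + 4*u²))
V(B) = -125
d = 3800726/93 (d = 2/(1 + 4*23) - 1*(-40868) = 2/(1 + 92) + 40868 = 2/93 + 40868 = 3800726/93 ≈ 40868.)
d/V(-221) = (3800726/93)/(-125) = (3800726/93)*(-1/125) = -3800726/11625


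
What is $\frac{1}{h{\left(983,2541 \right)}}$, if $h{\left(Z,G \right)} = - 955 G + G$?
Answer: $- \frac{1}{2424114} \approx -4.1252 \cdot 10^{-7}$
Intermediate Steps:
$h{\left(Z,G \right)} = - 954 G$
$\frac{1}{h{\left(983,2541 \right)}} = \frac{1}{\left(-954\right) 2541} = \frac{1}{-2424114} = - \frac{1}{2424114}$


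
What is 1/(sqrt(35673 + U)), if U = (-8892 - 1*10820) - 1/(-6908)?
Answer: 2*sqrt(190416583203)/110258589 ≈ 0.0079153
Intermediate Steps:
U = -136170495/6908 (U = (-8892 - 10820) - 1*(-1/6908) = -19712 + 1/6908 = -136170495/6908 ≈ -19712.)
1/(sqrt(35673 + U)) = 1/(sqrt(35673 - 136170495/6908)) = 1/(sqrt(110258589/6908)) = 1/(sqrt(190416583203)/3454) = 2*sqrt(190416583203)/110258589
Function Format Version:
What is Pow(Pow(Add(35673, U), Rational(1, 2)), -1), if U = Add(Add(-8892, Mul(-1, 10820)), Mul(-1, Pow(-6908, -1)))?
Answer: Mul(Rational(2, 110258589), Pow(190416583203, Rational(1, 2))) ≈ 0.0079153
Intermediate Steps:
U = Rational(-136170495, 6908) (U = Add(Add(-8892, -10820), Mul(-1, Rational(-1, 6908))) = Add(-19712, Rational(1, 6908)) = Rational(-136170495, 6908) ≈ -19712.)
Pow(Pow(Add(35673, U), Rational(1, 2)), -1) = Pow(Pow(Add(35673, Rational(-136170495, 6908)), Rational(1, 2)), -1) = Pow(Pow(Rational(110258589, 6908), Rational(1, 2)), -1) = Pow(Mul(Rational(1, 3454), Pow(190416583203, Rational(1, 2))), -1) = Mul(Rational(2, 110258589), Pow(190416583203, Rational(1, 2)))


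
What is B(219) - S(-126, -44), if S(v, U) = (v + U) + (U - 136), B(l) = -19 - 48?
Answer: 283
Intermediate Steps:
B(l) = -67
S(v, U) = -136 + v + 2*U (S(v, U) = (U + v) + (-136 + U) = -136 + v + 2*U)
B(219) - S(-126, -44) = -67 - (-136 - 126 + 2*(-44)) = -67 - (-136 - 126 - 88) = -67 - 1*(-350) = -67 + 350 = 283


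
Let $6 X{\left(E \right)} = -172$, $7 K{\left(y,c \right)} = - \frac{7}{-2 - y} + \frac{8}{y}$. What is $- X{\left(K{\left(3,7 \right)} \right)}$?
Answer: $\frac{86}{3} \approx 28.667$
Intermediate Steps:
$K{\left(y,c \right)} = - \frac{1}{-2 - y} + \frac{8}{7 y}$ ($K{\left(y,c \right)} = \frac{- \frac{7}{-2 - y} + \frac{8}{y}}{7} = - \frac{1}{-2 - y} + \frac{8}{7 y}$)
$X{\left(E \right)} = - \frac{86}{3}$ ($X{\left(E \right)} = \frac{1}{6} \left(-172\right) = - \frac{86}{3}$)
$- X{\left(K{\left(3,7 \right)} \right)} = \left(-1\right) \left(- \frac{86}{3}\right) = \frac{86}{3}$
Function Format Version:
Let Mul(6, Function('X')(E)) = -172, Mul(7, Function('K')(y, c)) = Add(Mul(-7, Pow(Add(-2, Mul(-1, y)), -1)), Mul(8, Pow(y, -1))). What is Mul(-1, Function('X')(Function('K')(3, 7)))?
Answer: Rational(86, 3) ≈ 28.667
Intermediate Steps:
Function('K')(y, c) = Add(Mul(-1, Pow(Add(-2, Mul(-1, y)), -1)), Mul(Rational(8, 7), Pow(y, -1))) (Function('K')(y, c) = Mul(Rational(1, 7), Add(Mul(-7, Pow(Add(-2, Mul(-1, y)), -1)), Mul(8, Pow(y, -1)))) = Add(Mul(-1, Pow(Add(-2, Mul(-1, y)), -1)), Mul(Rational(8, 7), Pow(y, -1))))
Function('X')(E) = Rational(-86, 3) (Function('X')(E) = Mul(Rational(1, 6), -172) = Rational(-86, 3))
Mul(-1, Function('X')(Function('K')(3, 7))) = Mul(-1, Rational(-86, 3)) = Rational(86, 3)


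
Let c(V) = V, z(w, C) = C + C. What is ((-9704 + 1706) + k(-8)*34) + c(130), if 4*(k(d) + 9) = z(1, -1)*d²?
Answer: -9262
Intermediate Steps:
z(w, C) = 2*C
k(d) = -9 - d²/2 (k(d) = -9 + ((2*(-1))*d²)/4 = -9 + (-2*d²)/4 = -9 - d²/2)
((-9704 + 1706) + k(-8)*34) + c(130) = ((-9704 + 1706) + (-9 - ½*(-8)²)*34) + 130 = (-7998 + (-9 - ½*64)*34) + 130 = (-7998 + (-9 - 32)*34) + 130 = (-7998 - 41*34) + 130 = (-7998 - 1394) + 130 = -9392 + 130 = -9262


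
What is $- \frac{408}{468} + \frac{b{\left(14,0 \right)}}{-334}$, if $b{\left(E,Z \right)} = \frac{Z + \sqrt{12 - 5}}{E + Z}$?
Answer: $- \frac{34}{39} - \frac{\sqrt{7}}{4676} \approx -0.87236$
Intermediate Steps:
$b{\left(E,Z \right)} = \frac{Z + \sqrt{7}}{E + Z}$
$- \frac{408}{468} + \frac{b{\left(14,0 \right)}}{-334} = - \frac{408}{468} + \frac{\frac{1}{14 + 0} \left(0 + \sqrt{7}\right)}{-334} = \left(-408\right) \frac{1}{468} + \frac{\sqrt{7}}{14} \left(- \frac{1}{334}\right) = - \frac{34}{39} + \frac{\sqrt{7}}{14} \left(- \frac{1}{334}\right) = - \frac{34}{39} - \frac{\sqrt{7}}{4676}$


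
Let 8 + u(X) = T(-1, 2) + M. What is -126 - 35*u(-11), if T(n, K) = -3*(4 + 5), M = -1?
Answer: 1134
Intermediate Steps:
T(n, K) = -27 (T(n, K) = -3*9 = -27)
u(X) = -36 (u(X) = -8 + (-27 - 1) = -8 - 28 = -36)
-126 - 35*u(-11) = -126 - 35*(-36) = -126 + 1260 = 1134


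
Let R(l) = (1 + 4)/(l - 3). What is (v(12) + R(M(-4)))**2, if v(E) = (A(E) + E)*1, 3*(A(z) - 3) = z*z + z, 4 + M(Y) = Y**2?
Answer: 369664/81 ≈ 4563.8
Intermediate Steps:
M(Y) = -4 + Y**2
A(z) = 3 + z/3 + z**2/3 (A(z) = 3 + (z*z + z)/3 = 3 + (z**2 + z)/3 = 3 + (z + z**2)/3 = 3 + (z/3 + z**2/3) = 3 + z/3 + z**2/3)
v(E) = 3 + E**2/3 + 4*E/3 (v(E) = ((3 + E/3 + E**2/3) + E)*1 = (3 + E**2/3 + 4*E/3)*1 = 3 + E**2/3 + 4*E/3)
R(l) = 5/(-3 + l)
(v(12) + R(M(-4)))**2 = ((3 + (1/3)*12**2 + (4/3)*12) + 5/(-3 + (-4 + (-4)**2)))**2 = ((3 + (1/3)*144 + 16) + 5/(-3 + (-4 + 16)))**2 = ((3 + 48 + 16) + 5/(-3 + 12))**2 = (67 + 5/9)**2 = (608/9)**2 = 369664/81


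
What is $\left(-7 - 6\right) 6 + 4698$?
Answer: $4620$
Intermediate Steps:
$\left(-7 - 6\right) 6 + 4698 = \left(-13\right) 6 + 4698 = -78 + 4698 = 4620$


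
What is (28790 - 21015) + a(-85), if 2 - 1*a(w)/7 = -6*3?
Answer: 7915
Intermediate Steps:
a(w) = 140 (a(w) = 14 - (-42)*3 = 14 - 7*(-18) = 14 + 126 = 140)
(28790 - 21015) + a(-85) = (28790 - 21015) + 140 = 7775 + 140 = 7915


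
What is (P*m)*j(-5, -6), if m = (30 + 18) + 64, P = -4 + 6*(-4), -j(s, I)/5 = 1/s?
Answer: -3136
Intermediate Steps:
j(s, I) = -5/s
P = -28 (P = -4 - 24 = -28)
m = 112 (m = 48 + 64 = 112)
(P*m)*j(-5, -6) = (-28*112)*(-5/(-5)) = -(-15680)*(-1)/5 = -3136*1 = -3136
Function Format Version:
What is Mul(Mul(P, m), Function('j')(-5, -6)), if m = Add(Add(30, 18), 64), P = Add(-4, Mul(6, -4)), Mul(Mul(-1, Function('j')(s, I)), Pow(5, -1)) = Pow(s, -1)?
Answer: -3136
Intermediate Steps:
Function('j')(s, I) = Mul(-5, Pow(s, -1))
P = -28 (P = Add(-4, -24) = -28)
m = 112 (m = Add(48, 64) = 112)
Mul(Mul(P, m), Function('j')(-5, -6)) = Mul(Mul(-28, 112), Mul(-5, Pow(-5, -1))) = Mul(-3136, Mul(-5, Rational(-1, 5))) = Mul(-3136, 1) = -3136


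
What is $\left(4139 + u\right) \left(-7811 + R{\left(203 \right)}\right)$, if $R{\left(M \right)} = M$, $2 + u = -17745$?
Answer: $103529664$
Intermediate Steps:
$u = -17747$ ($u = -2 - 17745 = -17747$)
$\left(4139 + u\right) \left(-7811 + R{\left(203 \right)}\right) = \left(4139 - 17747\right) \left(-7811 + 203\right) = \left(-13608\right) \left(-7608\right) = 103529664$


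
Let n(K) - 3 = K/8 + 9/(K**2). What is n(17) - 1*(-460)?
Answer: 1075441/2312 ≈ 465.16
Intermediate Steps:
n(K) = 3 + 9/K**2 + K/8 (n(K) = 3 + (K/8 + 9/(K**2)) = 3 + (K*(1/8) + 9/K**2) = 3 + (K/8 + 9/K**2) = 3 + (9/K**2 + K/8) = 3 + 9/K**2 + K/8)
n(17) - 1*(-460) = (3 + 9/17**2 + (1/8)*17) - 1*(-460) = (3 + 9*(1/289) + 17/8) + 460 = (3 + 9/289 + 17/8) + 460 = 11921/2312 + 460 = 1075441/2312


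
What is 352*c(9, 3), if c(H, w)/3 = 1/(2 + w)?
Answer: 1056/5 ≈ 211.20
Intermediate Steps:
c(H, w) = 3/(2 + w)
352*c(9, 3) = 352*(3/(2 + 3)) = 352*(3/5) = 352*(3*(⅕)) = 352*(⅗) = 1056/5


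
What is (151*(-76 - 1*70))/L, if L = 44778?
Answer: -11023/22389 ≈ -0.49234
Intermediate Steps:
(151*(-76 - 1*70))/L = (151*(-76 - 1*70))/44778 = (151*(-76 - 70))*(1/44778) = (151*(-146))*(1/44778) = -22046*1/44778 = -11023/22389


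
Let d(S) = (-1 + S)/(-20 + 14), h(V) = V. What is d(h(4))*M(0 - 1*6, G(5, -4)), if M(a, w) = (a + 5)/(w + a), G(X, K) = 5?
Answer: -1/2 ≈ -0.50000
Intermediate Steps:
M(a, w) = (5 + a)/(a + w)
d(S) = 1/6 - S/6 (d(S) = (-1 + S)/(-6) = (-1 + S)*(-1/6) = 1/6 - S/6)
d(h(4))*M(0 - 1*6, G(5, -4)) = (1/6 - 1/6*4)*((5 + (0 - 1*6))/((0 - 1*6) + 5)) = (1/6 - 2/3)*((5 + (0 - 6))/((0 - 6) + 5)) = -(5 - 6)/(2*(-6 + 5)) = -(-1)/(2*(-1)) = -(-1)*(-1)/2 = -1/2*1 = -1/2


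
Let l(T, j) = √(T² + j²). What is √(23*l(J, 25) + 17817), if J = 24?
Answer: √(17817 + 23*√1201) ≈ 136.43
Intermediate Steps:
√(23*l(J, 25) + 17817) = √(23*√(24² + 25²) + 17817) = √(23*√(576 + 625) + 17817) = √(23*√1201 + 17817) = √(17817 + 23*√1201)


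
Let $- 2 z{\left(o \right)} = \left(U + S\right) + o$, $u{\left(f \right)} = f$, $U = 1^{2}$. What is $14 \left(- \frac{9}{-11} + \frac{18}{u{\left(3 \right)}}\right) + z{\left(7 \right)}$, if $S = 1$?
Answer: $\frac{2001}{22} \approx 90.955$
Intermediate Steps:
$U = 1$
$z{\left(o \right)} = -1 - \frac{o}{2}$ ($z{\left(o \right)} = - \frac{\left(1 + 1\right) + o}{2} = - \frac{2 + o}{2} = -1 - \frac{o}{2}$)
$14 \left(- \frac{9}{-11} + \frac{18}{u{\left(3 \right)}}\right) + z{\left(7 \right)} = 14 \left(- \frac{9}{-11} + \frac{18}{3}\right) - \frac{9}{2} = 14 \left(\left(-9\right) \left(- \frac{1}{11}\right) + 18 \cdot \frac{1}{3}\right) - \frac{9}{2} = 14 \left(\frac{9}{11} + 6\right) - \frac{9}{2} = 14 \cdot \frac{75}{11} - \frac{9}{2} = \frac{1050}{11} - \frac{9}{2} = \frac{2001}{22}$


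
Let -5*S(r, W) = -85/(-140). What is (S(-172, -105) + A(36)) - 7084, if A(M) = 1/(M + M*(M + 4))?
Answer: -182982839/25830 ≈ -7084.1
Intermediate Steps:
S(r, W) = -17/140 (S(r, W) = -(-17)/(-140) = -(-17)*(-1)/140 = -1/5*17/28 = -17/140)
A(M) = 1/(M + M*(4 + M))
(S(-172, -105) + A(36)) - 7084 = (-17/140 + 1/(36*(5 + 36))) - 7084 = (-17/140 + (1/36)/41) - 7084 = (-17/140 + (1/36)*(1/41)) - 7084 = (-17/140 + 1/1476) - 7084 = -3119/25830 - 7084 = -182982839/25830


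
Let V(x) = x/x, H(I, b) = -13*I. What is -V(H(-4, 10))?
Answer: -1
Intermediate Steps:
V(x) = 1
-V(H(-4, 10)) = -1*1 = -1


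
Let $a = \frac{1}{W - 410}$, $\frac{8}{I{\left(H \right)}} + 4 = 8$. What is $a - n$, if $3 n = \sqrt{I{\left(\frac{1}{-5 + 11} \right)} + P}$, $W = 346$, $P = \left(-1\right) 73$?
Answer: $- \frac{1}{64} - \frac{i \sqrt{71}}{3} \approx -0.015625 - 2.8087 i$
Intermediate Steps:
$P = -73$
$I{\left(H \right)} = 2$ ($I{\left(H \right)} = \frac{8}{-4 + 8} = \frac{8}{4} = 8 \cdot \frac{1}{4} = 2$)
$a = - \frac{1}{64}$ ($a = \frac{1}{346 - 410} = \frac{1}{-64} = - \frac{1}{64} \approx -0.015625$)
$n = \frac{i \sqrt{71}}{3}$ ($n = \frac{\sqrt{2 - 73}}{3} = \frac{\sqrt{-71}}{3} = \frac{i \sqrt{71}}{3} \approx 2.8087 i$)
$a - n = - \frac{1}{64} - \frac{i \sqrt{71}}{3}$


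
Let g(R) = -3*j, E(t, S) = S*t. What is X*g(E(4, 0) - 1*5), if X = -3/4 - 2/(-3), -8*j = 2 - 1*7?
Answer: 5/32 ≈ 0.15625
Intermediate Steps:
j = 5/8 (j = -(2 - 1*7)/8 = -(2 - 7)/8 = -1/8*(-5) = 5/8 ≈ 0.62500)
X = -1/12 (X = -3*1/4 - 2*(-1/3) = -3/4 + 2/3 = -1/12 ≈ -0.083333)
g(R) = -15/8 (g(R) = -3*5/8 = -15/8)
X*g(E(4, 0) - 1*5) = -1/12*(-15/8) = 5/32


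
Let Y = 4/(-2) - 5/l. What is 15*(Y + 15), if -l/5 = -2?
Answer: 375/2 ≈ 187.50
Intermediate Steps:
l = 10 (l = -5*(-2) = 10)
Y = -5/2 (Y = 4/(-2) - 5/10 = 4*(-½) - 5*⅒ = -2 - ½ = -5/2 ≈ -2.5000)
15*(Y + 15) = 15*(-5/2 + 15) = 15*(25/2) = 375/2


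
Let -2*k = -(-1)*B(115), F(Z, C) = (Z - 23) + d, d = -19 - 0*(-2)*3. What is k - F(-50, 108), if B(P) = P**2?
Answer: -13041/2 ≈ -6520.5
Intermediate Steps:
d = -19 (d = -19 - 0*3 = -19 - 1*0 = -19 + 0 = -19)
F(Z, C) = -42 + Z (F(Z, C) = (Z - 23) - 19 = (-23 + Z) - 19 = -42 + Z)
k = -13225/2 (k = -(-1)*(-1*115**2)/2 = -(-1)*(-1*13225)/2 = -(-1)*(-13225)/2 = -1/2*13225 = -13225/2 ≈ -6612.5)
k - F(-50, 108) = -13225/2 - (-42 - 50) = -13225/2 - 1*(-92) = -13225/2 + 92 = -13041/2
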